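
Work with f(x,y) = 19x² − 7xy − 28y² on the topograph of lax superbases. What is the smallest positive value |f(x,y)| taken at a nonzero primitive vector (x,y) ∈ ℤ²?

descent: ρ → (-28,7,19)
descent: ρ → (19,31,-16)  [lands on river]
river: ρ → (-16,33,17)
river: ρ → (17,35,-14)
river: ρ → (-14,21,31)
river: ρ → (31,41,-4)
river: ρ → (-4,39,41)
river: ρ → (41,43,-2)
river: ρ → (-2,45,19)
closes: descent 2, river 8
min |a| on river = 2

2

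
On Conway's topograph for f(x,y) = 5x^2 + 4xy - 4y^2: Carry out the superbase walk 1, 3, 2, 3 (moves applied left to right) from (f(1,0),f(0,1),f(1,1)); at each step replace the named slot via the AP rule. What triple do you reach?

start (5,-4,5) = (f(1,0),f(0,1),f(1,1))
replace slot 1: 2·((-4)+5) − 5 = -3 → (-3,-4,5)
replace slot 3: 2·((-3)+(-4)) − 5 = -19 → (-3,-4,-19)
replace slot 2: 2·((-3)+(-19)) − (-4) = -40 → (-3,-40,-19)
replace slot 3: 2·((-3)+(-40)) − (-19) = -67 → (-3,-40,-67)

-3,-40,-67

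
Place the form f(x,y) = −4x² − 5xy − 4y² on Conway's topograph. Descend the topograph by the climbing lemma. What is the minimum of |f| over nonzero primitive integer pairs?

translate: b→-3 (≡5 mod 8), so (4,5,4)→(4,-3,3)
flip: (4,-3,3)→(3,3,4)
reduced (well bottom): (3,3,4) with a≤c, −a<b≤a
well minimum |f| = |-3| = 3 (negative-definite)

3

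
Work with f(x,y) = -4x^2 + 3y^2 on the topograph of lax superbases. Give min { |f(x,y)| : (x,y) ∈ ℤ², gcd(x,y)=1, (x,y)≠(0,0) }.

descent: ρ → (3,6,-1)  [lands on river]
river: ρ → (-1,6,3)
closes: descent 1, river 2
min |a| on river = 1

1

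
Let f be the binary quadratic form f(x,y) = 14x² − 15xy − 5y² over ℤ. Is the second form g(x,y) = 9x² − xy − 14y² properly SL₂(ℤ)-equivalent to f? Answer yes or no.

D₁ = 505, D₂ = 505
river cycle of f (length 8): (-5, 15, 14), (14, 13, -6), (-6, 11, 16), (16, 21, -1), (-1, 21, 16), (16, 11, -6), (-6, 13, 14), (14, 15, -5)
river cycle of g (length 6): (9, 17, -6), (-6, 19, 6), (6, 17, -9), (-9, 19, 4), (4, 21, -4), (-4, 19, 9)
cycles differ ⇒ inequivalent

no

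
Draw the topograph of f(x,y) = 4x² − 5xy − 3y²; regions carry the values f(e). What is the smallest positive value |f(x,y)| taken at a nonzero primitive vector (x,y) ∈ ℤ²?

descent: ρ → (-3,5,4)  [lands on river]
river: ρ → (4,3,-4)
river: ρ → (-4,5,3)
river: ρ → (3,7,-2)
river: ρ → (-2,5,6)
river: ρ → (6,7,-1)
river: ρ → (-1,7,6)
river: ρ → (6,5,-2)
river: ρ → (-2,7,3)
river: ρ → (3,5,-4)
river: ρ → (-4,3,4)
river: ρ → (4,5,-3)
river: ρ → (-3,7,2)
river: ρ → (2,5,-6)
river: ρ → (-6,7,1)
river: ρ → (1,7,-6)
river: ρ → (-6,5,2)
river: ρ → (2,7,-3)
closes: descent 1, river 18
min |a| on river = 1

1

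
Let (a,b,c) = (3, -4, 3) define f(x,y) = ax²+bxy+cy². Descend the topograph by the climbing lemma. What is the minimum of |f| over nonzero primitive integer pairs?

translate: b→2 (≡-4 mod 6), so (3,-4,3)→(3,2,2)
flip: (3,2,2)→(2,-2,3)
translate: b→2 (≡-2 mod 4), so (2,-2,3)→(2,2,3)
reduced (well bottom): (2,2,3) with a≤c, −a<b≤a
well minimum = a = 2

2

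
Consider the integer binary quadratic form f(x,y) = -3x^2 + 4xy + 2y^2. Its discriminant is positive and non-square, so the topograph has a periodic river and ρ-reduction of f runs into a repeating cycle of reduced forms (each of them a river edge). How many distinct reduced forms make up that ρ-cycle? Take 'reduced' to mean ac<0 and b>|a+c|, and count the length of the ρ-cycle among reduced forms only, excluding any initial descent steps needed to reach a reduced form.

D = 40, ⌊√D⌋ = 6
river: ρ → (2,4,-3)
river: ρ → (-3,2,3)
river: ρ → (3,4,-2)
river: ρ → (-2,4,3)
river: ρ → (3,2,-3)
river: ρ → (-3,4,2)
ρ-cycle length = 6 (tail of 0 descent steps not counted)

6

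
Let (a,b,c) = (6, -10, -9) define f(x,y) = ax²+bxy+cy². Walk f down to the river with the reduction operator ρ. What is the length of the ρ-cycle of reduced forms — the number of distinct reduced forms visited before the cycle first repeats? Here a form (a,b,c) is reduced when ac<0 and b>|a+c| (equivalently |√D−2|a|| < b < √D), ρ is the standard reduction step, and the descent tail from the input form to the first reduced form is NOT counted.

D = 316, ⌊√D⌋ = 17
descent: ρ → (-9,10,6)  [lands on river]
river: ρ → (6,14,-5)
river: ρ → (-5,16,3)
river: ρ → (3,14,-10)
river: ρ → (-10,6,7)
river: ρ → (7,8,-9)
ρ-cycle length = 6 (tail of 1 descent step not counted)

6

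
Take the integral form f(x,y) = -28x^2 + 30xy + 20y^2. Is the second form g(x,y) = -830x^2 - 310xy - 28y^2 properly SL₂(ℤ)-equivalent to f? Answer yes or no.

D₁ = 3140, D₂ = 3140
river cycle of f (length 10): (20, 50, -8), (-8, 46, 32), (32, 18, -22), (-22, 26, 28), (28, 30, -20), (-20, 50, 8), (8, 46, -32), (-32, 18, 22), (22, 26, -28), (-28, 30, 20)
river cycle of g (length 10): (-28, 30, 20), (20, 50, -8), (-8, 46, 32), (32, 18, -22), (-22, 26, 28), (28, 30, -20), (-20, 50, 8), (8, 46, -32), (-32, 18, 22), (22, 26, -28)
cycles coincide ⇒ equivalent

yes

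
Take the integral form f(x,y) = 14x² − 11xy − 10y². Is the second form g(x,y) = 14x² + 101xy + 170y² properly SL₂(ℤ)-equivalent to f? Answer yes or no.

D₁ = 681, D₂ = 681
river cycle of f (length 32): (-10, 11, 14), (14, 17, -7), (-7, 25, 2), (2, 23, -19), (-19, 15, 6), (6, 21, -10), (-10, 19, 8), (8, 13, -16), (-16, 19, 5), (5, 21, -12), … (22 more)
river cycle of g (length 32): (14, 17, -7), (-7, 25, 2), (2, 23, -19), (-19, 15, 6), (6, 21, -10), (-10, 19, 8), (8, 13, -16), (-16, 19, 5), (5, 21, -12), (-12, 3, 14), … (22 more)
cycles coincide ⇒ equivalent

yes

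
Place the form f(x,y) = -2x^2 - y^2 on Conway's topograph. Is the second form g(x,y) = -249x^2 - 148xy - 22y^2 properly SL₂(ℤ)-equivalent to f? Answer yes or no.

D₁ = -8, D₂ = -8
f is negative-definite; reduce −f:
−f: flip: (2,0,1)→(1,0,2)
−f: reduced (well bottom): (1,0,2) with a≤c, −a<b≤a
flip sign back: reduced form of f is (-1,0,-2)
g is negative-definite; reduce −g:
−g: flip: (249,148,22)→(22,-148,249)
−g: translate: b→-16 (≡-148 mod 44), so (22,-148,249)→(22,-16,3)
−g: flip: (22,-16,3)→(3,16,22)
−g: translate: b→-2 (≡16 mod 6), so (3,16,22)→(3,-2,1)
−g: flip: (3,-2,1)→(1,2,3)
−g: translate: b→0 (≡2 mod 2), so (1,2,3)→(1,0,2)
−g: reduced (well bottom): (1,0,2) with a≤c, −a<b≤a
flip sign back: reduced form of g is (-1,0,-2)
reduced forms (-1, 0, -2) vs (-1, 0, -2) ⇒ equivalent

yes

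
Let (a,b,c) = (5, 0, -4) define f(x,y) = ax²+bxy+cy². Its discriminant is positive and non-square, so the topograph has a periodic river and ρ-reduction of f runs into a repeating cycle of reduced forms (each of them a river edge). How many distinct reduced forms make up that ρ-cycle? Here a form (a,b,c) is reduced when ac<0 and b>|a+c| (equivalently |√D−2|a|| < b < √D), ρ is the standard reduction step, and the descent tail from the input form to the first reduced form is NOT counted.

D = 80, ⌊√D⌋ = 8
descent: ρ → (-4,8,1)  [lands on river]
river: ρ → (1,8,-4)
ρ-cycle length = 2 (tail of 1 descent step not counted)

2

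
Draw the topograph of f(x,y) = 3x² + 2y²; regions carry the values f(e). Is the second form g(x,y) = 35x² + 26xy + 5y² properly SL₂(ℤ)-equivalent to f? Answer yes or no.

D₁ = -24, D₂ = -24
f: flip: (3,0,2)→(2,0,3)
f: reduced (well bottom): (2,0,3) with a≤c, −a<b≤a
g: flip: (35,26,5)→(5,-26,35)
g: translate: b→4 (≡-26 mod 10), so (5,-26,35)→(5,4,2)
g: flip: (5,4,2)→(2,-4,5)
g: translate: b→0 (≡-4 mod 4), so (2,-4,5)→(2,0,3)
g: reduced (well bottom): (2,0,3) with a≤c, −a<b≤a
reduced forms (2, 0, 3) vs (2, 0, 3) ⇒ equivalent

yes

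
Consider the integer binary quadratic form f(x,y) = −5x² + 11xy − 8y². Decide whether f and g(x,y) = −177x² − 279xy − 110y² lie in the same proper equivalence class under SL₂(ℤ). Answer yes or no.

D₁ = -39, D₂ = -39
f is negative-definite; reduce −f:
−f: translate: b→-1 (≡-11 mod 10), so (5,-11,8)→(5,-1,2)
−f: flip: (5,-1,2)→(2,1,5)
−f: reduced (well bottom): (2,1,5) with a≤c, −a<b≤a
flip sign back: reduced form of f is (-2,-1,-5)
g is negative-definite; reduce −g:
−g: translate: b→-75 (≡279 mod 354), so (177,279,110)→(177,-75,8)
−g: flip: (177,-75,8)→(8,75,177)
−g: translate: b→-5 (≡75 mod 16), so (8,75,177)→(8,-5,2)
−g: flip: (8,-5,2)→(2,5,8)
−g: translate: b→1 (≡5 mod 4), so (2,5,8)→(2,1,5)
−g: reduced (well bottom): (2,1,5) with a≤c, −a<b≤a
flip sign back: reduced form of g is (-2,-1,-5)
reduced forms (-2, -1, -5) vs (-2, -1, -5) ⇒ equivalent

yes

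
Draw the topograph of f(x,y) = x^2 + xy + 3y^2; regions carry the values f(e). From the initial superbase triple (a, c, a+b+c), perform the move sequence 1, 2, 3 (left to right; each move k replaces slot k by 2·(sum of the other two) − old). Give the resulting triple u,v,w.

start (1,3,5) = (f(1,0),f(0,1),f(1,1))
replace slot 1: 2·(3+5) − 1 = 15 → (15,3,5)
replace slot 2: 2·(15+5) − 3 = 37 → (15,37,5)
replace slot 3: 2·(15+37) − 5 = 99 → (15,37,99)

15,37,99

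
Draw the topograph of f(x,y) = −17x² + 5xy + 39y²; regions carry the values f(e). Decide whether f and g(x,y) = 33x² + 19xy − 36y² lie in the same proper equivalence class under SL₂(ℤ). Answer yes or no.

D₁ = 2677, D₂ = 5113
discriminants differ ⇒ not SL₂(ℤ)-equivalent

no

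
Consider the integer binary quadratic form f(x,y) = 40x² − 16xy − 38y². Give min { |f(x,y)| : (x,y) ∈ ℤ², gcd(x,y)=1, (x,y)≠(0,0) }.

descent: ρ → (-38,16,40)  [lands on river]
river: ρ → (40,64,-14)
river: ρ → (-14,76,10)
river: ρ → (10,64,-56)
river: ρ → (-56,48,18)
river: ρ → (18,60,-38)
closes: descent 1, river 6
min |a| on river = 10

10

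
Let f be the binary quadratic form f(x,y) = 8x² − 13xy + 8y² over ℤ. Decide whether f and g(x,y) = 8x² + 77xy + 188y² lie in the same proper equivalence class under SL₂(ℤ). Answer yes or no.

D₁ = -87, D₂ = -87
f: translate: b→3 (≡-13 mod 16), so (8,-13,8)→(8,3,3)
f: flip: (8,3,3)→(3,-3,8)
f: translate: b→3 (≡-3 mod 6), so (3,-3,8)→(3,3,8)
f: reduced (well bottom): (3,3,8) with a≤c, −a<b≤a
g: translate: b→-3 (≡77 mod 16), so (8,77,188)→(8,-3,3)
g: flip: (8,-3,3)→(3,3,8)
g: reduced (well bottom): (3,3,8) with a≤c, −a<b≤a
reduced forms (3, 3, 8) vs (3, 3, 8) ⇒ equivalent

yes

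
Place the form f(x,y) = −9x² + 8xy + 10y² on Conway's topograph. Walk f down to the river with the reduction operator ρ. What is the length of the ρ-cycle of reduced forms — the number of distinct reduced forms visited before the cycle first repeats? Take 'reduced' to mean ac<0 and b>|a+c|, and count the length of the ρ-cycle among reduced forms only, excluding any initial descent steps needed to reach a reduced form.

D = 424, ⌊√D⌋ = 20
river: ρ → (10,12,-7)
river: ρ → (-7,16,6)
river: ρ → (6,20,-1)
river: ρ → (-1,20,6)
river: ρ → (6,16,-7)
river: ρ → (-7,12,10)
river: ρ → (10,8,-9)
river: ρ → (-9,10,9)
river: ρ → (9,8,-10)
river: ρ → (-10,12,7)
river: ρ → (7,16,-6)
river: ρ → (-6,20,1)
river: ρ → (1,20,-6)
river: ρ → (-6,16,7)
river: ρ → (7,12,-10)
river: ρ → (-10,8,9)
river: ρ → (9,10,-9)
river: ρ → (-9,8,10)
ρ-cycle length = 18 (tail of 0 descent steps not counted)

18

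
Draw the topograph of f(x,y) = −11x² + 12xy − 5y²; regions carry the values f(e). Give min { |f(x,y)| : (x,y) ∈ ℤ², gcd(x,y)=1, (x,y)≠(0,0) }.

translate: b→10 (≡-12 mod 22), so (11,-12,5)→(11,10,4)
flip: (11,10,4)→(4,-10,11)
translate: b→-2 (≡-10 mod 8), so (4,-10,11)→(4,-2,5)
reduced (well bottom): (4,-2,5) with a≤c, −a<b≤a
well minimum |f| = |-4| = 4 (negative-definite)

4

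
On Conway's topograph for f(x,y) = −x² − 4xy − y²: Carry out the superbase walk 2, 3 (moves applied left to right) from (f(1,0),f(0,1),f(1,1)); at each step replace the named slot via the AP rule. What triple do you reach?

start (-1,-1,-6) = (f(1,0),f(0,1),f(1,1))
replace slot 2: 2·((-1)+(-6)) − (-1) = -13 → (-1,-13,-6)
replace slot 3: 2·((-1)+(-13)) − (-6) = -22 → (-1,-13,-22)

-1,-13,-22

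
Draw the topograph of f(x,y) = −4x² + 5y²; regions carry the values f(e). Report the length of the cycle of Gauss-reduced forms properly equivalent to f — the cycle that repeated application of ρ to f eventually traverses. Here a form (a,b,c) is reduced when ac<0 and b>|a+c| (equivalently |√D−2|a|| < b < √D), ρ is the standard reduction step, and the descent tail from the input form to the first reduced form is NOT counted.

D = 80, ⌊√D⌋ = 8
descent: ρ → (5,0,-4)
descent: ρ → (-4,8,1)  [lands on river]
river: ρ → (1,8,-4)
ρ-cycle length = 2 (tail of 2 descent steps not counted)

2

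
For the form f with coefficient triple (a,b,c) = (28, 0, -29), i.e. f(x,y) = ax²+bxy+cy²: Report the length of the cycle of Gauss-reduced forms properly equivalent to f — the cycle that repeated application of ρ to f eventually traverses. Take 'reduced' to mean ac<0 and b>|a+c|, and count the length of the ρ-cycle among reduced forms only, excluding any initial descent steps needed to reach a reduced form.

D = 3248, ⌊√D⌋ = 56
descent: ρ → (-29,0,28)
descent: ρ → (28,56,-1)  [lands on river]
river: ρ → (-1,56,28)
ρ-cycle length = 2 (tail of 2 descent steps not counted)

2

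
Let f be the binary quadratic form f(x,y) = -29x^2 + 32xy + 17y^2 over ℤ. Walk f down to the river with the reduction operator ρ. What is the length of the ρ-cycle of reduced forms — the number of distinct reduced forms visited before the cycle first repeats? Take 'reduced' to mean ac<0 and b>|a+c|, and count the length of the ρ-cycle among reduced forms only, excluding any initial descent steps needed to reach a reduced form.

D = 2996, ⌊√D⌋ = 54
river: ρ → (17,36,-25)
river: ρ → (-25,14,28)
river: ρ → (28,42,-11)
river: ρ → (-11,46,20)
river: ρ → (20,34,-23)
river: ρ → (-23,12,31)
river: ρ → (31,50,-4)
river: ρ → (-4,54,5)
river: ρ → (5,46,-44)
river: ρ → (-44,42,7)
river: ρ → (7,42,-44)
river: ρ → (-44,46,5)
river: ρ → (5,54,-4)
river: ρ → (-4,50,31)
river: ρ → (31,12,-23)
river: ρ → (-23,34,20)
river: ρ → (20,46,-11)
river: ρ → (-11,42,28)
river: ρ → (28,14,-25)
river: ρ → (-25,36,17)
river: ρ → (17,32,-29)
river: ρ → (-29,26,20)
river: ρ → (20,54,-1)
river: ρ → (-1,54,20)
river: ρ → (20,26,-29)
river: ρ → (-29,32,17)
ρ-cycle length = 26 (tail of 0 descent steps not counted)

26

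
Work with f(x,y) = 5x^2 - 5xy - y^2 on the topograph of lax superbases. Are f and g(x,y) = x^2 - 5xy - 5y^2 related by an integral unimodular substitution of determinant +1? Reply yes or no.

D₁ = 45, D₂ = 45
river cycle of f (length 2): (-1, 5, 5), (5, 5, -1)
river cycle of g (length 2): (-5, 5, 1), (1, 5, -5)
cycles differ ⇒ inequivalent

no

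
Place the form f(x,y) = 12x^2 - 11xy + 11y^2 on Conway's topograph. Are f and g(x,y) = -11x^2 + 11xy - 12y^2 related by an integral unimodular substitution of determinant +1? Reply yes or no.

D₁ = -407, D₂ = -407
f: flip: (12,-11,11)→(11,11,12)
f: reduced (well bottom): (11,11,12) with a≤c, −a<b≤a
g is negative-definite; reduce −g:
−g: translate: b→11 (≡-11 mod 22), so (11,-11,12)→(11,11,12)
−g: reduced (well bottom): (11,11,12) with a≤c, −a<b≤a
flip sign back: reduced form of g is (-11,-11,-12)
reduced forms (11, 11, 12) vs (-11, -11, -12) ⇒ inequivalent

no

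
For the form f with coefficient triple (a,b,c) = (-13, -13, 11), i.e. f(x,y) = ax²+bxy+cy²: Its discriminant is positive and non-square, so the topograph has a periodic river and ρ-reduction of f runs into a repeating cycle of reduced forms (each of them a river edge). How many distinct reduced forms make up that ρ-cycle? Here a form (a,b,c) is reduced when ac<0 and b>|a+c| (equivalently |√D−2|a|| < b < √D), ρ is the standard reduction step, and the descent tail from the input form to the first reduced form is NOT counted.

D = 741, ⌊√D⌋ = 27
descent: ρ → (11,13,-13)  [lands on river]
river: ρ → (-13,13,11)
river: ρ → (11,9,-15)
river: ρ → (-15,21,5)
river: ρ → (5,19,-19)
river: ρ → (-19,19,5)
river: ρ → (5,21,-15)
river: ρ → (-15,9,11)
ρ-cycle length = 8 (tail of 1 descent step not counted)

8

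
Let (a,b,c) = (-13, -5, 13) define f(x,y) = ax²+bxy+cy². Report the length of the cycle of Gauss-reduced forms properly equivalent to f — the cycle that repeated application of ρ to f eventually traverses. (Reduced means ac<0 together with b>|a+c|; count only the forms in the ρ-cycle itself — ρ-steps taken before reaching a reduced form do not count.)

D = 701, ⌊√D⌋ = 26
descent: ρ → (13,5,-13)  [lands on river]
river: ρ → (-13,21,5)
river: ρ → (5,19,-17)
river: ρ → (-17,15,7)
river: ρ → (7,13,-19)
river: ρ → (-19,25,1)
river: ρ → (1,25,-19)
river: ρ → (-19,13,7)
river: ρ → (7,15,-17)
river: ρ → (-17,19,5)
river: ρ → (5,21,-13)
river: ρ → (-13,5,13)
river: ρ → (13,21,-5)
river: ρ → (-5,19,17)
river: ρ → (17,15,-7)
river: ρ → (-7,13,19)
river: ρ → (19,25,-1)
river: ρ → (-1,25,19)
river: ρ → (19,13,-7)
river: ρ → (-7,15,17)
river: ρ → (17,19,-5)
river: ρ → (-5,21,13)
ρ-cycle length = 22 (tail of 1 descent step not counted)

22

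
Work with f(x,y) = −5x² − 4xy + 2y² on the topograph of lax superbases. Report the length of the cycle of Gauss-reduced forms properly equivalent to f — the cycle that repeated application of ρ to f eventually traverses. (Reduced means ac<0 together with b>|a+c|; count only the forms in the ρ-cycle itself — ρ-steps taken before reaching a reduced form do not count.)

D = 56, ⌊√D⌋ = 7
descent: ρ → (2,4,-5)  [lands on river]
river: ρ → (-5,6,1)
river: ρ → (1,6,-5)
river: ρ → (-5,4,2)
ρ-cycle length = 4 (tail of 1 descent step not counted)

4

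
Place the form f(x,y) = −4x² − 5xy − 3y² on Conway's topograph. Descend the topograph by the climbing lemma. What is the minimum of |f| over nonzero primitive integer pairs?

translate: b→-3 (≡5 mod 8), so (4,5,3)→(4,-3,2)
flip: (4,-3,2)→(2,3,4)
translate: b→-1 (≡3 mod 4), so (2,3,4)→(2,-1,3)
reduced (well bottom): (2,-1,3) with a≤c, −a<b≤a
well minimum |f| = |-2| = 2 (negative-definite)

2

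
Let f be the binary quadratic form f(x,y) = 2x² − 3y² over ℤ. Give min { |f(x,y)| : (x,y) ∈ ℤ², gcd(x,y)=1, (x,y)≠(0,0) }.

descent: ρ → (-3,0,2)
descent: ρ → (2,4,-1)  [lands on river]
river: ρ → (-1,4,2)
closes: descent 2, river 2
min |a| on river = 1

1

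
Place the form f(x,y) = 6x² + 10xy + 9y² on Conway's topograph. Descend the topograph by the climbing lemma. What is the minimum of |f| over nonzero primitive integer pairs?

translate: b→-2 (≡10 mod 12), so (6,10,9)→(6,-2,5)
flip: (6,-2,5)→(5,2,6)
reduced (well bottom): (5,2,6) with a≤c, −a<b≤a
well minimum = a = 5

5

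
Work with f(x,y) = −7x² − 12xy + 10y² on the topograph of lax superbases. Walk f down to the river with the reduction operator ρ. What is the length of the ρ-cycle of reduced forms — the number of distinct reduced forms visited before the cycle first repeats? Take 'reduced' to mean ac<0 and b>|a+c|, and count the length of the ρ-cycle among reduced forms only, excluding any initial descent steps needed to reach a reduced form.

D = 424, ⌊√D⌋ = 20
descent: ρ → (10,12,-7)  [lands on river]
river: ρ → (-7,16,6)
river: ρ → (6,20,-1)
river: ρ → (-1,20,6)
river: ρ → (6,16,-7)
river: ρ → (-7,12,10)
river: ρ → (10,8,-9)
river: ρ → (-9,10,9)
river: ρ → (9,8,-10)
river: ρ → (-10,12,7)
river: ρ → (7,16,-6)
river: ρ → (-6,20,1)
river: ρ → (1,20,-6)
river: ρ → (-6,16,7)
river: ρ → (7,12,-10)
river: ρ → (-10,8,9)
river: ρ → (9,10,-9)
river: ρ → (-9,8,10)
ρ-cycle length = 18 (tail of 1 descent step not counted)

18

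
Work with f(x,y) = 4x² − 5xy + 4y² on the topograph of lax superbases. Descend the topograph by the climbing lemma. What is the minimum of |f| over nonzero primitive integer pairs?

translate: b→3 (≡-5 mod 8), so (4,-5,4)→(4,3,3)
flip: (4,3,3)→(3,-3,4)
translate: b→3 (≡-3 mod 6), so (3,-3,4)→(3,3,4)
reduced (well bottom): (3,3,4) with a≤c, −a<b≤a
well minimum = a = 3

3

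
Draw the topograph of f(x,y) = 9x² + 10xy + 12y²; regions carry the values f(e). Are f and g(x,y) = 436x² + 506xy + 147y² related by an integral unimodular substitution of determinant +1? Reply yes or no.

D₁ = -332, D₂ = -332
f: translate: b→-8 (≡10 mod 18), so (9,10,12)→(9,-8,11)
f: reduced (well bottom): (9,-8,11) with a≤c, −a<b≤a
g: translate: b→-366 (≡506 mod 872), so (436,506,147)→(436,-366,77)
g: flip: (436,-366,77)→(77,366,436)
g: translate: b→58 (≡366 mod 154), so (77,366,436)→(77,58,12)
g: flip: (77,58,12)→(12,-58,77)
g: translate: b→-10 (≡-58 mod 24), so (12,-58,77)→(12,-10,9)
g: flip: (12,-10,9)→(9,10,12)
g: translate: b→-8 (≡10 mod 18), so (9,10,12)→(9,-8,11)
g: reduced (well bottom): (9,-8,11) with a≤c, −a<b≤a
reduced forms (9, -8, 11) vs (9, -8, 11) ⇒ equivalent

yes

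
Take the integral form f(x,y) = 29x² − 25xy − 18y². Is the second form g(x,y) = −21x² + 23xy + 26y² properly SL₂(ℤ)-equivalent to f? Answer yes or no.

D₁ = 2713, D₂ = 2713
river cycle of f (length 42): (-18, 25, 29), (29, 33, -14), (-14, 51, 2), (2, 49, -39), (-39, 29, 12), (12, 43, -18), (-18, 29, 26), (26, 23, -21), (-21, 19, 28), (28, 37, -12), … (32 more)
river cycle of g (length 42): (26, 29, -18), (-18, 43, 12), (12, 29, -39), (-39, 49, 2), (2, 51, -14), (-14, 33, 29), (29, 25, -18), (-18, 47, 7), (7, 51, -4), (-4, 45, 43), … (32 more)
cycles differ ⇒ inequivalent

no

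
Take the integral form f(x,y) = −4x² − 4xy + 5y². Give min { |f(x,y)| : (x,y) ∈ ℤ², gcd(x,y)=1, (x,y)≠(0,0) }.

descent: ρ → (5,4,-4)  [lands on river]
river: ρ → (-4,4,5)
river: ρ → (5,6,-3)
river: ρ → (-3,6,5)
closes: descent 1, river 4
min |a| on river = 3

3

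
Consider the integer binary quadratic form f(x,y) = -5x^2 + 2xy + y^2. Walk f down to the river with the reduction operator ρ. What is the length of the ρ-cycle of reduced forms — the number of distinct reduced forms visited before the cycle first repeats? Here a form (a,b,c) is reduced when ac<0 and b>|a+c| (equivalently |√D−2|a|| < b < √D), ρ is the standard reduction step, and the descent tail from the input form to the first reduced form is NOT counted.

D = 24, ⌊√D⌋ = 4
descent: ρ → (1,4,-2)  [lands on river]
river: ρ → (-2,4,1)
ρ-cycle length = 2 (tail of 1 descent step not counted)

2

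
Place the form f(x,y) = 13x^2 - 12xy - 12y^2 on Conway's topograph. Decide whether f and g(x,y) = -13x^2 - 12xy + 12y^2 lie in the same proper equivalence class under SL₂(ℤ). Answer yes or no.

D₁ = 768, D₂ = 768
river cycle of f (length 8): (-12, 12, 13), (13, 14, -11), (-11, 8, 16), (16, 24, -3), (-3, 24, 16), (16, 8, -11), (-11, 14, 13), (13, 12, -12)
river cycle of g (length 8): (12, 12, -13), (-13, 14, 11), (11, 8, -16), (-16, 24, 3), (3, 24, -16), (-16, 8, 11), (11, 14, -13), (-13, 12, 12)
cycles differ ⇒ inequivalent

no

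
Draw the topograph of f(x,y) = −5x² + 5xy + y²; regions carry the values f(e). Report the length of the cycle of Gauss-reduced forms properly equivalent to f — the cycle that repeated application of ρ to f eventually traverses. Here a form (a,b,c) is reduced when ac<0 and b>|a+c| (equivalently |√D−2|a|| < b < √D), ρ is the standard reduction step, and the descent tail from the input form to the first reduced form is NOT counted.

D = 45, ⌊√D⌋ = 6
river: ρ → (1,5,-5)
river: ρ → (-5,5,1)
ρ-cycle length = 2 (tail of 0 descent steps not counted)

2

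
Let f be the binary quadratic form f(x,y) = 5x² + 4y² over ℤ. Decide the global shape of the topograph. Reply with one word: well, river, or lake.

D = b²−4ac = 0² − 4·5·4 = -80
D < 0 ⇒ definite ⇒ every region one sign ⇒ single well

well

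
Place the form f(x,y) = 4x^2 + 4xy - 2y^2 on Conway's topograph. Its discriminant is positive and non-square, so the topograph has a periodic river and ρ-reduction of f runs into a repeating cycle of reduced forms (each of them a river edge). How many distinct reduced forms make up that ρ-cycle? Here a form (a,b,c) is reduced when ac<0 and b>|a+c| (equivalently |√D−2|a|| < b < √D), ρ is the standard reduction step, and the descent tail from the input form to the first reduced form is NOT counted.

D = 48, ⌊√D⌋ = 6
river: ρ → (-2,4,4)
river: ρ → (4,4,-2)
ρ-cycle length = 2 (tail of 0 descent steps not counted)

2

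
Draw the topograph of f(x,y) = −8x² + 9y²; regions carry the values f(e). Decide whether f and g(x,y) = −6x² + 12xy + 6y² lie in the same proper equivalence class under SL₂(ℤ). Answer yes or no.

D₁ = 288, D₂ = 288
river cycle of f (length 2): (-8, 16, 1), (1, 16, -8)
river cycle of g (length 2): (6, 12, -6), (-6, 12, 6)
cycles differ ⇒ inequivalent

no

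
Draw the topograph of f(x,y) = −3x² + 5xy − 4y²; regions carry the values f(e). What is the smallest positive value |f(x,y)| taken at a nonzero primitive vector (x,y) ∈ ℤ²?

translate: b→1 (≡-5 mod 6), so (3,-5,4)→(3,1,2)
flip: (3,1,2)→(2,-1,3)
reduced (well bottom): (2,-1,3) with a≤c, −a<b≤a
well minimum |f| = |-2| = 2 (negative-definite)

2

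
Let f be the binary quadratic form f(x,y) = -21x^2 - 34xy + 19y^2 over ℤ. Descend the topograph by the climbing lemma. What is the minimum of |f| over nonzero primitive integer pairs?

descent: ρ → (19,34,-21)  [lands on river]
river: ρ → (-21,50,3)
river: ρ → (3,52,-4)
river: ρ → (-4,52,3)
river: ρ → (3,50,-21)
river: ρ → (-21,34,19)
river: ρ → (19,42,-13)
river: ρ → (-13,36,28)
river: ρ → (28,20,-21)
river: ρ → (-21,22,27)
river: ρ → (27,32,-16)
river: ρ → (-16,32,27)
river: ρ → (27,22,-21)
river: ρ → (-21,20,28)
river: ρ → (28,36,-13)
river: ρ → (-13,42,19)
closes: descent 1, river 16
min |a| on river = 3

3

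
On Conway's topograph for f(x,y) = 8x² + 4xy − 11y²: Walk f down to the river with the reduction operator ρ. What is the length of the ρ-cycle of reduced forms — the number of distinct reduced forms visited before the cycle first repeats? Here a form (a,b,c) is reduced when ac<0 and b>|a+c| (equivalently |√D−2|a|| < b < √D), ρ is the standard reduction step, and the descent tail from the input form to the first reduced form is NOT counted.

D = 368, ⌊√D⌋ = 19
river: ρ → (-11,18,1)
river: ρ → (1,18,-11)
river: ρ → (-11,4,8)
river: ρ → (8,12,-7)
river: ρ → (-7,16,4)
river: ρ → (4,16,-7)
river: ρ → (-7,12,8)
river: ρ → (8,4,-11)
ρ-cycle length = 8 (tail of 0 descent steps not counted)

8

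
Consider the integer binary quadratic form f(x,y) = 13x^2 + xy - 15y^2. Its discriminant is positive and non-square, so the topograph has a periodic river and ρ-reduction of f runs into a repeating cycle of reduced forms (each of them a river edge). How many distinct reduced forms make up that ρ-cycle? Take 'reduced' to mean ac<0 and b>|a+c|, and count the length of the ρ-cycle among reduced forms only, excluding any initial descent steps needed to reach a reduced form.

D = 781, ⌊√D⌋ = 27
descent: ρ → (-15,-1,13)
descent: ρ → (13,27,-1)  [lands on river]
river: ρ → (-1,27,13)
river: ρ → (13,25,-3)
river: ρ → (-3,23,21)
river: ρ → (21,19,-5)
river: ρ → (-5,21,17)
river: ρ → (17,13,-9)
river: ρ → (-9,23,7)
river: ρ → (7,19,-15)
river: ρ → (-15,11,11)
river: ρ → (11,11,-15)
river: ρ → (-15,19,7)
river: ρ → (7,23,-9)
river: ρ → (-9,13,17)
river: ρ → (17,21,-5)
river: ρ → (-5,19,21)
river: ρ → (21,23,-3)
river: ρ → (-3,25,13)
ρ-cycle length = 18 (tail of 2 descent steps not counted)

18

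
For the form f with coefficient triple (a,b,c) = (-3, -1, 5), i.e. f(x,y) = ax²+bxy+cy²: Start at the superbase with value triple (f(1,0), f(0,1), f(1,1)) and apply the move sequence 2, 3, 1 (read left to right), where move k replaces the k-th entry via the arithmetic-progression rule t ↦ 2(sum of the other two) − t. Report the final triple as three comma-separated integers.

start (-3,5,1) = (f(1,0),f(0,1),f(1,1))
replace slot 2: 2·((-3)+1) − 5 = -9 → (-3,-9,1)
replace slot 3: 2·((-3)+(-9)) − 1 = -25 → (-3,-9,-25)
replace slot 1: 2·((-9)+(-25)) − (-3) = -65 → (-65,-9,-25)

-65,-9,-25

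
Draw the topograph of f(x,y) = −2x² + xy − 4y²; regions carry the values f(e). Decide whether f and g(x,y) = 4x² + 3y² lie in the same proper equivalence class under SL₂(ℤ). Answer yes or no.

D₁ = -31, D₂ = -48
discriminants differ ⇒ not SL₂(ℤ)-equivalent

no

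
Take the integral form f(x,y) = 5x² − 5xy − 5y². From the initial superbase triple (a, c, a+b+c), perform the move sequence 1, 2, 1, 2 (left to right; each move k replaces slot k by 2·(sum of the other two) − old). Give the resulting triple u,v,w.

start (5,-5,-5) = (f(1,0),f(0,1),f(1,1))
replace slot 1: 2·((-5)+(-5)) − 5 = -25 → (-25,-5,-5)
replace slot 2: 2·((-25)+(-5)) − (-5) = -55 → (-25,-55,-5)
replace slot 1: 2·((-55)+(-5)) − (-25) = -95 → (-95,-55,-5)
replace slot 2: 2·((-95)+(-5)) − (-55) = -145 → (-95,-145,-5)

-95,-145,-5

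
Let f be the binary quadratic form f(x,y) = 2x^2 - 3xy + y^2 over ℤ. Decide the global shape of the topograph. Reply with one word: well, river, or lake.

D = b²−4ac = (-3)² − 4·2·1 = 1
D = 1² is a perfect square ⇒ form factors over ℤ ⇒ lakes

lake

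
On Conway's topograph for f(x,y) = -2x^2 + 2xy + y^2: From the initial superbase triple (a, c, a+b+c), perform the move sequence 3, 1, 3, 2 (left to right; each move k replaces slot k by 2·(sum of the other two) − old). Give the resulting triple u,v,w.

start (-2,1,1) = (f(1,0),f(0,1),f(1,1))
replace slot 3: 2·((-2)+1) − 1 = -3 → (-2,1,-3)
replace slot 1: 2·(1+(-3)) − (-2) = -2 → (-2,1,-3)
replace slot 3: 2·((-2)+1) − (-3) = 1 → (-2,1,1)
replace slot 2: 2·((-2)+1) − 1 = -3 → (-2,-3,1)

-2,-3,1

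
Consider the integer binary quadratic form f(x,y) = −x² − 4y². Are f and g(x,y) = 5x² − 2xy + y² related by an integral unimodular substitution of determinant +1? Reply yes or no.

D₁ = -16, D₂ = -16
f is negative-definite; reduce −f:
−f: reduced (well bottom): (1,0,4) with a≤c, −a<b≤a
flip sign back: reduced form of f is (-1,0,-4)
g: flip: (5,-2,1)→(1,2,5)
g: translate: b→0 (≡2 mod 2), so (1,2,5)→(1,0,4)
g: reduced (well bottom): (1,0,4) with a≤c, −a<b≤a
reduced forms (-1, 0, -4) vs (1, 0, 4) ⇒ inequivalent

no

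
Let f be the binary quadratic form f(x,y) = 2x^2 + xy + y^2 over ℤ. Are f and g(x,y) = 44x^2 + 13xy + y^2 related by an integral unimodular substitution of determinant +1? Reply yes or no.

D₁ = -7, D₂ = -7
f: flip: (2,1,1)→(1,-1,2)
f: translate: b→1 (≡-1 mod 2), so (1,-1,2)→(1,1,2)
f: reduced (well bottom): (1,1,2) with a≤c, −a<b≤a
g: flip: (44,13,1)→(1,-13,44)
g: translate: b→1 (≡-13 mod 2), so (1,-13,44)→(1,1,2)
g: reduced (well bottom): (1,1,2) with a≤c, −a<b≤a
reduced forms (1, 1, 2) vs (1, 1, 2) ⇒ equivalent

yes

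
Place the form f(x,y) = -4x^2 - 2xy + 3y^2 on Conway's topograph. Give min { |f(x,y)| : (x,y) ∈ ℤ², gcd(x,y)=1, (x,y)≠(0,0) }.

descent: ρ → (3,2,-4)  [lands on river]
river: ρ → (-4,6,1)
river: ρ → (1,6,-4)
river: ρ → (-4,2,3)
river: ρ → (3,4,-3)
river: ρ → (-3,2,4)
river: ρ → (4,6,-1)
river: ρ → (-1,6,4)
river: ρ → (4,2,-3)
river: ρ → (-3,4,3)
closes: descent 1, river 10
min |a| on river = 1

1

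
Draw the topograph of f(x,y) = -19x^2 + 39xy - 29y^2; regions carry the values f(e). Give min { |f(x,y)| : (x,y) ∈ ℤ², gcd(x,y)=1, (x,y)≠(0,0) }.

translate: b→-1 (≡-39 mod 38), so (19,-39,29)→(19,-1,9)
flip: (19,-1,9)→(9,1,19)
reduced (well bottom): (9,1,19) with a≤c, −a<b≤a
well minimum |f| = |-9| = 9 (negative-definite)

9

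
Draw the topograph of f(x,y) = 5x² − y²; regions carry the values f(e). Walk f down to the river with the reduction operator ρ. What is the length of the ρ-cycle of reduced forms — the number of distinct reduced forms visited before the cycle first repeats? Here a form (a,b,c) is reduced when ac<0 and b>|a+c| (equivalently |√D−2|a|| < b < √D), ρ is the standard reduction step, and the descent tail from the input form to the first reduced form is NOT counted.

D = 20, ⌊√D⌋ = 4
descent: ρ → (-1,4,1)  [lands on river]
river: ρ → (1,4,-1)
ρ-cycle length = 2 (tail of 1 descent step not counted)

2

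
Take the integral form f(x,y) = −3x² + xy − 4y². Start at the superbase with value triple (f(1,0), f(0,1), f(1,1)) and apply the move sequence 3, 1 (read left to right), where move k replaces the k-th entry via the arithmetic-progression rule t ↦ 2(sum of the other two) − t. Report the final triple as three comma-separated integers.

start (-3,-4,-6) = (f(1,0),f(0,1),f(1,1))
replace slot 3: 2·((-3)+(-4)) − (-6) = -8 → (-3,-4,-8)
replace slot 1: 2·((-4)+(-8)) − (-3) = -21 → (-21,-4,-8)

-21,-4,-8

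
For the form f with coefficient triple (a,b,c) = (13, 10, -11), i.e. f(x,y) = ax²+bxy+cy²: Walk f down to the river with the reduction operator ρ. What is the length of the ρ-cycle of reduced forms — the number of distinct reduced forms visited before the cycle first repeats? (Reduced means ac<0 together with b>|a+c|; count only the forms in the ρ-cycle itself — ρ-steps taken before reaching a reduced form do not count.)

D = 672, ⌊√D⌋ = 25
river: ρ → (-11,12,12)
river: ρ → (12,12,-11)
river: ρ → (-11,10,13)
river: ρ → (13,16,-8)
river: ρ → (-8,16,13)
river: ρ → (13,10,-11)
ρ-cycle length = 6 (tail of 0 descent steps not counted)

6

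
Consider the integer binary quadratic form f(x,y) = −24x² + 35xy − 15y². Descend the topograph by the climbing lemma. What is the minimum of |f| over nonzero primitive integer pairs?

translate: b→13 (≡-35 mod 48), so (24,-35,15)→(24,13,4)
flip: (24,13,4)→(4,-13,24)
translate: b→3 (≡-13 mod 8), so (4,-13,24)→(4,3,14)
reduced (well bottom): (4,3,14) with a≤c, −a<b≤a
well minimum |f| = |-4| = 4 (negative-definite)

4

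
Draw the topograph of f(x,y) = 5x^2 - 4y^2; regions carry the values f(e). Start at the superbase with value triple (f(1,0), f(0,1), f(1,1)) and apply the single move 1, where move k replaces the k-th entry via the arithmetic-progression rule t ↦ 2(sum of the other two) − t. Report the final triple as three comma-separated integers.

start (5,-4,1) = (f(1,0),f(0,1),f(1,1))
replace slot 1: 2·((-4)+1) − 5 = -11 → (-11,-4,1)

-11,-4,1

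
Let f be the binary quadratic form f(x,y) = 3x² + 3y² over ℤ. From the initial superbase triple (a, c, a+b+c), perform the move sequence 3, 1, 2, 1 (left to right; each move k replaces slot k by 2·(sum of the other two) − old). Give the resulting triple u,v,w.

start (3,3,6) = (f(1,0),f(0,1),f(1,1))
replace slot 3: 2·(3+3) − 6 = 6 → (3,3,6)
replace slot 1: 2·(3+6) − 3 = 15 → (15,3,6)
replace slot 2: 2·(15+6) − 3 = 39 → (15,39,6)
replace slot 1: 2·(39+6) − 15 = 75 → (75,39,6)

75,39,6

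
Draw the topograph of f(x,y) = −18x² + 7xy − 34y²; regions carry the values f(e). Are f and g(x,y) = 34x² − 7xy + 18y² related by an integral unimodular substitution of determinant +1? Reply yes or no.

D₁ = -2399, D₂ = -2399
f is negative-definite; reduce −f:
−f: reduced (well bottom): (18,-7,34) with a≤c, −a<b≤a
flip sign back: reduced form of f is (-18,7,-34)
g: flip: (34,-7,18)→(18,7,34)
g: reduced (well bottom): (18,7,34) with a≤c, −a<b≤a
reduced forms (-18, 7, -34) vs (18, 7, 34) ⇒ inequivalent

no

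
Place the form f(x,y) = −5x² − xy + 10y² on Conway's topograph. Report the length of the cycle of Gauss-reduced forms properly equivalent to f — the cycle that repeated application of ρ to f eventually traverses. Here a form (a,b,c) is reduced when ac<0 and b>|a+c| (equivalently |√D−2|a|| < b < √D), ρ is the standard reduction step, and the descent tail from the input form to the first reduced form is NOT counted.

D = 201, ⌊√D⌋ = 14
descent: ρ → (10,1,-5)
descent: ρ → (-5,9,6)  [lands on river]
river: ρ → (6,3,-8)
river: ρ → (-8,13,1)
river: ρ → (1,13,-8)
river: ρ → (-8,3,6)
river: ρ → (6,9,-5)
river: ρ → (-5,11,4)
river: ρ → (4,13,-2)
river: ρ → (-2,11,10)
river: ρ → (10,9,-3)
river: ρ → (-3,9,10)
river: ρ → (10,11,-2)
river: ρ → (-2,13,4)
river: ρ → (4,11,-5)
ρ-cycle length = 14 (tail of 2 descent steps not counted)

14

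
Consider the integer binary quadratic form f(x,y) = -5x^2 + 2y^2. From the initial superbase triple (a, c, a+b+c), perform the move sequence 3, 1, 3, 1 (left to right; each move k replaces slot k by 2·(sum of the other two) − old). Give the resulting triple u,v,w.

start (-5,2,-3) = (f(1,0),f(0,1),f(1,1))
replace slot 3: 2·((-5)+2) − (-3) = -3 → (-5,2,-3)
replace slot 1: 2·(2+(-3)) − (-5) = 3 → (3,2,-3)
replace slot 3: 2·(3+2) − (-3) = 13 → (3,2,13)
replace slot 1: 2·(2+13) − 3 = 27 → (27,2,13)

27,2,13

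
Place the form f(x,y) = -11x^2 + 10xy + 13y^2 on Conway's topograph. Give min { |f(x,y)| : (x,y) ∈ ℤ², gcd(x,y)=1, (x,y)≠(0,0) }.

river: ρ → (13,16,-8)
river: ρ → (-8,16,13)
river: ρ → (13,10,-11)
river: ρ → (-11,12,12)
river: ρ → (12,12,-11)
river: ρ → (-11,10,13)
closes: descent 0, river 6
min |a| on river = 8

8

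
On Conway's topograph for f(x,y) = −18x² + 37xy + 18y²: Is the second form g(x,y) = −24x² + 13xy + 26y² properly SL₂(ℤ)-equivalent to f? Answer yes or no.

D₁ = 2665, D₂ = 2665
river cycle of f (length 30): (18, 35, -20), (-20, 45, 8), (8, 51, -2), (-2, 49, 33), (33, 17, -18), (-18, 19, 32), (32, 45, -5), (-5, 45, 32), (32, 19, -18), (-18, 17, 33), … (20 more)
river cycle of g (length 38): (26, 39, -11), (-11, 49, 6), (6, 47, -19), (-19, 29, 24), (24, 19, -24), (-24, 29, 19), (19, 47, -6), (-6, 49, 11), (11, 39, -26), (-26, 13, 24), … (28 more)
cycles differ ⇒ inequivalent

no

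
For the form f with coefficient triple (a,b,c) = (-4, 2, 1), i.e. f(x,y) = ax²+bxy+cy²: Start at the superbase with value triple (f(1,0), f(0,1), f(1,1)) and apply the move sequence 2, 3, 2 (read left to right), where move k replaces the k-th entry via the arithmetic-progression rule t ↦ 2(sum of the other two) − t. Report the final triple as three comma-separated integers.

start (-4,1,-1) = (f(1,0),f(0,1),f(1,1))
replace slot 2: 2·((-4)+(-1)) − 1 = -11 → (-4,-11,-1)
replace slot 3: 2·((-4)+(-11)) − (-1) = -29 → (-4,-11,-29)
replace slot 2: 2·((-4)+(-29)) − (-11) = -55 → (-4,-55,-29)

-4,-55,-29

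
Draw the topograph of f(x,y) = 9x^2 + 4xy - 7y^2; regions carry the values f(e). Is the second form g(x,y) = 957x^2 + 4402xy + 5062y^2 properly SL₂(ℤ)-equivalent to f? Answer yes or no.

D₁ = 268, D₂ = 268
river cycle of f (length 10): (-7, 10, 6), (6, 14, -3), (-3, 16, 1), (1, 16, -3), (-3, 14, 6), (6, 10, -7), (-7, 4, 9), (9, 14, -2), (-2, 14, 9), (9, 4, -7)
river cycle of g (length 10): (9, 4, -7), (-7, 10, 6), (6, 14, -3), (-3, 16, 1), (1, 16, -3), (-3, 14, 6), (6, 10, -7), (-7, 4, 9), (9, 14, -2), (-2, 14, 9)
cycles coincide ⇒ equivalent

yes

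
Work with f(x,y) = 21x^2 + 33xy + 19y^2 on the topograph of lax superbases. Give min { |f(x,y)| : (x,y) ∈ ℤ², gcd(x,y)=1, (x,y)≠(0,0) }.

translate: b→-9 (≡33 mod 42), so (21,33,19)→(21,-9,7)
flip: (21,-9,7)→(7,9,21)
translate: b→-5 (≡9 mod 14), so (7,9,21)→(7,-5,19)
reduced (well bottom): (7,-5,19) with a≤c, −a<b≤a
well minimum = a = 7

7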